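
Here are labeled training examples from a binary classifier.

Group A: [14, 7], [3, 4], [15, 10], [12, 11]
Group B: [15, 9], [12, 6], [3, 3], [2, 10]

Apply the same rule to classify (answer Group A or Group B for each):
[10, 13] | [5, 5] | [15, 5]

The distinguishing property — sum is odd — holds for all the 'Group A' cases and none of the 'Group B' cases.
[10, 13]: 10+13 = 23 — meets the rule, so Group A. [5, 5]: 5+5 = 10 — fails this test, so Group B. [15, 5]: 15+5 = 20 — fails this test, so Group B.

Group A, Group B, Group B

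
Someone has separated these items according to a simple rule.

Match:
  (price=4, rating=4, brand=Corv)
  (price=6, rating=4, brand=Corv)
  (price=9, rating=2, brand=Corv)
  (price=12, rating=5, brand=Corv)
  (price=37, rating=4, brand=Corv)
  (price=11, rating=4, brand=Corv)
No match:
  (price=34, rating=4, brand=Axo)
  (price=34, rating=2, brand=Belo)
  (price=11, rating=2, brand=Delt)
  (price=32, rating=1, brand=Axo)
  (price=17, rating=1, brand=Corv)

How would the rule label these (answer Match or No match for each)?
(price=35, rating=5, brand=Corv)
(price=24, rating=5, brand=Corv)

Match, Match

One predicate separates the groups cleanly: brand is Corv AND rating ≥ 2.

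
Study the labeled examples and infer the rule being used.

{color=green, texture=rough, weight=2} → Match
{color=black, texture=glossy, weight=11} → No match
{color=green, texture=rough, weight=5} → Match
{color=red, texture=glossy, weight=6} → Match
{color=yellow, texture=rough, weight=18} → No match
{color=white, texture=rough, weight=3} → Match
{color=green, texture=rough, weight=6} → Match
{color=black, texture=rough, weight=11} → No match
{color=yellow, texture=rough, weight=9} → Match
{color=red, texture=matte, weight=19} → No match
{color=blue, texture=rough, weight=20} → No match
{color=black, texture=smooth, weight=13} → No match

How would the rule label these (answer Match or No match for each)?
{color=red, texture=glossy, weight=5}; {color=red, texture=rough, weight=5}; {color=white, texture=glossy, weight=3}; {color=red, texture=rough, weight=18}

Match, Match, Match, No match

Every 'Match' example satisfies: weight ≤ 9. None of the 'No match' examples do.
{color=red, texture=glossy, weight=5}: weight = 5 — meets the rule, so Match. {color=red, texture=rough, weight=5}: weight = 5 — meets the rule, so Match. {color=white, texture=glossy, weight=3}: weight = 3 — meets the rule, so Match. {color=red, texture=rough, weight=18}: weight = 18 — does not satisfy this, so No match.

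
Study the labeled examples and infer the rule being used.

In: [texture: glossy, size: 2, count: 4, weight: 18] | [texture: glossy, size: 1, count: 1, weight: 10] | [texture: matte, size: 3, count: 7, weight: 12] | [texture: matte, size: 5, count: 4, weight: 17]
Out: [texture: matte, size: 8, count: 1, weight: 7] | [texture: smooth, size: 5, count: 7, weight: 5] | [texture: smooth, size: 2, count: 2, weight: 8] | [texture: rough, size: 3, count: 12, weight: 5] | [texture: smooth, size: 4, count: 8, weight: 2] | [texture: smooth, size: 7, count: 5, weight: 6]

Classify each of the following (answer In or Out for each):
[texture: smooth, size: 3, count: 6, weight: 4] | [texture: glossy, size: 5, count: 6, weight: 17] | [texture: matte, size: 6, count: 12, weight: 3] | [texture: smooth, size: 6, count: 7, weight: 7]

Out, In, Out, Out

The simplest hypothesis consistent with all the labels is: weight ≥ 10.
[texture: smooth, size: 3, count: 6, weight: 4] → weight = 4 → Out. [texture: glossy, size: 5, count: 6, weight: 17] → weight = 17 → In. [texture: matte, size: 6, count: 12, weight: 3] → weight = 3 → Out. [texture: smooth, size: 6, count: 7, weight: 7] → weight = 7 → Out.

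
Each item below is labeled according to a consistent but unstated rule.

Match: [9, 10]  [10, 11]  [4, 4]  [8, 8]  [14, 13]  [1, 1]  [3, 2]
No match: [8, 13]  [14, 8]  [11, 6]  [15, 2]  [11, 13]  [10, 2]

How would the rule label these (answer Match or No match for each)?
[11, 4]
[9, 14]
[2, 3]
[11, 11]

Every 'Match' example satisfies: |first − second| ≤ 1. None of the 'No match' examples do.

No match, No match, Match, Match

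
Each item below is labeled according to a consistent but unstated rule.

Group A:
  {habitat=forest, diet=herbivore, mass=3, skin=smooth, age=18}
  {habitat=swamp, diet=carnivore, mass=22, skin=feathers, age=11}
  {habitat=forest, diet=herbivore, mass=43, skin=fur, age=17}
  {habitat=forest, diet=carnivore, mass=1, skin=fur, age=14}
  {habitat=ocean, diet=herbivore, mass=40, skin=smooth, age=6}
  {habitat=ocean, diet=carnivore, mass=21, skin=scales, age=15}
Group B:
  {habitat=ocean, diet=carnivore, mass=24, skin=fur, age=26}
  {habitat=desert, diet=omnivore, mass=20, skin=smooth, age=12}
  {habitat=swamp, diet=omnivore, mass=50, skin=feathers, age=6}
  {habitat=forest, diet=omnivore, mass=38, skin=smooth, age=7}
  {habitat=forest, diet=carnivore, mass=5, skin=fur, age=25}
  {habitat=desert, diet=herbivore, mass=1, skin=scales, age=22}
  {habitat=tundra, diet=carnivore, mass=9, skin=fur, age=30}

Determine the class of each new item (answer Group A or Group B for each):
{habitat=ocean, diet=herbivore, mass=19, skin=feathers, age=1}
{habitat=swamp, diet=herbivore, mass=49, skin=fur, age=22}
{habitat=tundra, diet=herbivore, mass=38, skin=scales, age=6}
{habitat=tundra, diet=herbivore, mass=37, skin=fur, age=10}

A rule that fits every label: diet is not omnivore AND age ≤ 18 — true of each 'Group A' example, false of each 'Group B' one.
{habitat=ocean, diet=herbivore, mass=19, skin=feathers, age=1}: diet is herbivore, age = 1, has this property → Group A. {habitat=swamp, diet=herbivore, mass=49, skin=fur, age=22}: diet is herbivore, age = 22, fails this test → Group B. {habitat=tundra, diet=herbivore, mass=38, skin=scales, age=6}: diet is herbivore, age = 6, has this property → Group A. {habitat=tundra, diet=herbivore, mass=37, skin=fur, age=10}: diet is herbivore, age = 10, has this property → Group A.

Group A, Group B, Group A, Group A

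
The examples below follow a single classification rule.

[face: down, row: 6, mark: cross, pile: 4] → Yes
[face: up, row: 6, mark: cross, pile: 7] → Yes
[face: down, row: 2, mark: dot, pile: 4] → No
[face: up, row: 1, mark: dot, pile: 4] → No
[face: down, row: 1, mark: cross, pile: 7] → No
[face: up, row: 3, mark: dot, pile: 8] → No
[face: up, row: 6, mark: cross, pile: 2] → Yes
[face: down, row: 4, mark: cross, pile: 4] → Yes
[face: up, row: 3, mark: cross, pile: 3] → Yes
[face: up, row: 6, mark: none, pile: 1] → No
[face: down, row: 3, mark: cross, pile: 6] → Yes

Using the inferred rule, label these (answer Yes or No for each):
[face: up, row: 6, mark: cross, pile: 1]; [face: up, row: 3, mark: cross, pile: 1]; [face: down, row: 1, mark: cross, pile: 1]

Yes, Yes, No

All 'Yes' examples share one property — mark is cross AND row ≥ 2 — and every 'No' example lacks it.
[face: up, row: 6, mark: cross, pile: 1]: Yes (mark is cross, row = 6). [face: up, row: 3, mark: cross, pile: 1]: Yes (mark is cross, row = 3). [face: down, row: 1, mark: cross, pile: 1]: No (mark is cross, row = 1).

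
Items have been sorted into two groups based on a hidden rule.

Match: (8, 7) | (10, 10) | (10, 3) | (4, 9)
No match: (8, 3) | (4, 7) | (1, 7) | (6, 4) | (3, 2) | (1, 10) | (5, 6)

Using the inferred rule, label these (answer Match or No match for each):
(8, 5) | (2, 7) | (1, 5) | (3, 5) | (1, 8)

Match, No match, No match, No match, No match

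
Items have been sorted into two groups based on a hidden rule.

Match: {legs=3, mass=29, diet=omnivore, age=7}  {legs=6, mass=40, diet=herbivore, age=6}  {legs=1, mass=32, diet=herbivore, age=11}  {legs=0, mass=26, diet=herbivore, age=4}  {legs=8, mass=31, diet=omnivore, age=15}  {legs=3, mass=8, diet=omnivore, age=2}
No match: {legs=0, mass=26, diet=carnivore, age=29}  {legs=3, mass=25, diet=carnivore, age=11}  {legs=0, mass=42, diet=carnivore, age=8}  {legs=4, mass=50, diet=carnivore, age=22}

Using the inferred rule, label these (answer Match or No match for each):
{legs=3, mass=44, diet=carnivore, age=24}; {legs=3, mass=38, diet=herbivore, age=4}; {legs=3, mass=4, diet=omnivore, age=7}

The rule appears to be: diet is not carnivore.
{legs=3, mass=44, diet=carnivore, age=24}: diet is carnivore, fails this test → No match.
{legs=3, mass=38, diet=herbivore, age=4}: diet is herbivore, passes → Match.
{legs=3, mass=4, diet=omnivore, age=7}: diet is omnivore, passes → Match.

No match, Match, Match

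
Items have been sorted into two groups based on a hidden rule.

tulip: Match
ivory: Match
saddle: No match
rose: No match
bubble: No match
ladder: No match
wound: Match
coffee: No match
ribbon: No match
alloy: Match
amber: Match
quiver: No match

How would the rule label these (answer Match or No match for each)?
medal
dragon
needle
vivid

Match, No match, No match, Match

A rule that fits every label: odd length — true of each 'Match' example, false of each 'No match' one.
medal — length 5, hence Match. dragon — length 6, hence No match. needle — length 6, hence No match. vivid — length 5, hence Match.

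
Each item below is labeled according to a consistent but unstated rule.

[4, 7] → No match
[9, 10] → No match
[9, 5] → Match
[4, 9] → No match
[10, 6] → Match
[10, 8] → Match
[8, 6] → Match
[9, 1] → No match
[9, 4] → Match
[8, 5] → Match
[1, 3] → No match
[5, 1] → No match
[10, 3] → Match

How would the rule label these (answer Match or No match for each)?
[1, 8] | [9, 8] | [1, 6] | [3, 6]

No match, Match, No match, No match

The pattern is that an item is 'Match' exactly when: first > second AND sum ≥ 11.
[1, 8]: No match (1 < 8, 1+8 = 9).
[9, 8]: Match (9 > 8, 9+8 = 17).
[1, 6]: No match (1 < 6, 1+6 = 7).
[3, 6]: No match (3 < 6, 3+6 = 9).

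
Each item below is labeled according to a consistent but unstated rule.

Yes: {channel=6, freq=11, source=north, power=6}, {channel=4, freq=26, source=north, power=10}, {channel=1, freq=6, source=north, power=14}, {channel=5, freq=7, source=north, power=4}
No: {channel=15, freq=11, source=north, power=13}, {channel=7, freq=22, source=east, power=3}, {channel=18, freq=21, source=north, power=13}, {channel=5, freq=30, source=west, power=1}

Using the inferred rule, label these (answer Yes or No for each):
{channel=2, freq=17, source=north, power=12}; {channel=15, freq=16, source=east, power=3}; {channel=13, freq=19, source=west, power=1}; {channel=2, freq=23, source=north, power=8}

Yes, No, No, Yes

The pattern is that an item is 'Yes' exactly when: power is even.
{channel=2, freq=17, source=north, power=12}: power = 12 — has this property, so Yes.
{channel=15, freq=16, source=east, power=3}: power = 3 — doesn't qualify, so No.
{channel=13, freq=19, source=west, power=1}: power = 1 — doesn't qualify, so No.
{channel=2, freq=23, source=north, power=8}: power = 8 — has this property, so Yes.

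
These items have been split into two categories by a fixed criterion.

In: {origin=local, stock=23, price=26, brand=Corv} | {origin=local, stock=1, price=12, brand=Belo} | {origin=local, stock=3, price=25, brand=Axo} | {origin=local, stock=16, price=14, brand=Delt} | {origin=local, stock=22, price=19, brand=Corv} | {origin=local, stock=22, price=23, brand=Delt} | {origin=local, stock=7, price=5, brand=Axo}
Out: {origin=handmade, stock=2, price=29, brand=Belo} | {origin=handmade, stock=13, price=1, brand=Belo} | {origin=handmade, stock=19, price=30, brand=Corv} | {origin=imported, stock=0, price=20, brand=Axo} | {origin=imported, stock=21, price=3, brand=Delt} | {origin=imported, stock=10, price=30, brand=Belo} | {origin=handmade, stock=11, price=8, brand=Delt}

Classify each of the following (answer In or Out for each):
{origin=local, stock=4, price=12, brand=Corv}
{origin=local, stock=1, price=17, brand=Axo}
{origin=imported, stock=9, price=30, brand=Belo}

One predicate separates the groups cleanly: origin is local.

In, In, Out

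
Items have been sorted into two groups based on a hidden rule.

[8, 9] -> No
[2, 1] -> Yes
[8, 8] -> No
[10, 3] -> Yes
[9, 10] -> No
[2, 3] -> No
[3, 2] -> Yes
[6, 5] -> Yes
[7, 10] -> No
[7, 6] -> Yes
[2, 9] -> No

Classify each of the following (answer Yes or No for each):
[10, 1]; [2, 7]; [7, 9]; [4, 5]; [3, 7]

Yes, No, No, No, No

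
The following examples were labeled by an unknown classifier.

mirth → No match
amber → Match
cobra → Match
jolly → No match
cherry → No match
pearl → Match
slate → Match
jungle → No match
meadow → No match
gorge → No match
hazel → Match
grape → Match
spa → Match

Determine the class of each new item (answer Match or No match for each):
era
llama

Every 'Match' example satisfies: odd length AND contains 'a'. None of the 'No match' examples do.
era: length 3, has 'a', matches → Match.
llama: length 5, has 'a', matches → Match.

Match, Match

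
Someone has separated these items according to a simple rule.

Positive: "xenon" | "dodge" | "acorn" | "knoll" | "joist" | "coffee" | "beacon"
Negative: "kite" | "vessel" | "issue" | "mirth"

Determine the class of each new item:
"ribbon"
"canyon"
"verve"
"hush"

Positive, Positive, Negative, Negative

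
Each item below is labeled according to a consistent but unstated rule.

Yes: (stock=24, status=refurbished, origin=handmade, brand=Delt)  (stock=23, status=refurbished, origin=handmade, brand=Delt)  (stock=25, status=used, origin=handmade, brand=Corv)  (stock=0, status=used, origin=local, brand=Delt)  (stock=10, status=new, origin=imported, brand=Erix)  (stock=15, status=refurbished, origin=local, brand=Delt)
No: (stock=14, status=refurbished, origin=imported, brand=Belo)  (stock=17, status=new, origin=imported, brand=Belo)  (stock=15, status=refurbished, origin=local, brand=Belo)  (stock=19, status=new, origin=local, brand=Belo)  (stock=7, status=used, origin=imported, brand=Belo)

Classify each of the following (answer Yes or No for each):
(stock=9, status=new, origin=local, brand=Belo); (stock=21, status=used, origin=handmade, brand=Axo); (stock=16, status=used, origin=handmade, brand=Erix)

One predicate separates the groups cleanly: brand is not Belo.
No: (stock=9, status=new, origin=local, brand=Belo), since brand is Belo. Yes: (stock=21, status=used, origin=handmade, brand=Axo), since brand is Axo. Yes: (stock=16, status=used, origin=handmade, brand=Erix), since brand is Erix.

No, Yes, Yes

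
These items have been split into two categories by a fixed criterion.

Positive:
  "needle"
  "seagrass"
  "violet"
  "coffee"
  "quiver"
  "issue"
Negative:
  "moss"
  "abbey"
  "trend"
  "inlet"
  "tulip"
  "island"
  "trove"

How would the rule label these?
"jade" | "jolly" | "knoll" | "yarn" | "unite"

One predicate separates the groups cleanly: has ≥ 3 vowels.

Negative, Negative, Negative, Negative, Positive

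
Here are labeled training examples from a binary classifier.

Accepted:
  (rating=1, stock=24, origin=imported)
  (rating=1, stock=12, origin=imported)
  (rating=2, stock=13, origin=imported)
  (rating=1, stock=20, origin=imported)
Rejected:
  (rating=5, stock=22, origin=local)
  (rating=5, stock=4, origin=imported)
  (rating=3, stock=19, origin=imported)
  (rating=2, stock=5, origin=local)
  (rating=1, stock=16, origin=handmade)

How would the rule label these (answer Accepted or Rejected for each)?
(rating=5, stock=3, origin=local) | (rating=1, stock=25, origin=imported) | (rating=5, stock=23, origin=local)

The rule appears to be: origin is imported AND rating ≤ 2.

Rejected, Accepted, Rejected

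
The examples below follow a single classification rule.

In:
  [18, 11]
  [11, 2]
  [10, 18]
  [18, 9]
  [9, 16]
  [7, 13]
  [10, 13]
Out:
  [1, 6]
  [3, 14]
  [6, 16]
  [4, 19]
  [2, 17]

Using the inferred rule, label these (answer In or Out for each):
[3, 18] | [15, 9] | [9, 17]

Out, In, In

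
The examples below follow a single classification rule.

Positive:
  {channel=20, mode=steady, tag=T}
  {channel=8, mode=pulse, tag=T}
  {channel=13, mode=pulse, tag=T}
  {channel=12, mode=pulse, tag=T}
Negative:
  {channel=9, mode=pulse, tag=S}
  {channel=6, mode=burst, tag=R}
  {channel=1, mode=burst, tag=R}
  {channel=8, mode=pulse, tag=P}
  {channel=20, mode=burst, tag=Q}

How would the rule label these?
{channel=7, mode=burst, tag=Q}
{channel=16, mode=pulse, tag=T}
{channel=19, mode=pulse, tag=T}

Looking at the examples, the only property every 'Positive' case has and every 'Negative' case lacks is: tag is T.
{channel=7, mode=burst, tag=Q}: Negative (tag is Q).
{channel=16, mode=pulse, tag=T}: Positive (tag is T).
{channel=19, mode=pulse, tag=T}: Positive (tag is T).

Negative, Positive, Positive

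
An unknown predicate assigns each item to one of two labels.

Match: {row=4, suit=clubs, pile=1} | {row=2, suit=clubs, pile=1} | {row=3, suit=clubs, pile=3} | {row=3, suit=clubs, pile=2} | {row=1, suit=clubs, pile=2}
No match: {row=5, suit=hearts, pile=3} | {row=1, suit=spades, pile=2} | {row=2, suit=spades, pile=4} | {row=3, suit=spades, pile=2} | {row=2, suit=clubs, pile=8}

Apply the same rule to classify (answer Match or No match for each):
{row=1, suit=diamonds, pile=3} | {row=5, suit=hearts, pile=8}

One predicate separates the groups cleanly: suit is clubs AND pile ≤ 3.
{row=1, suit=diamonds, pile=3}: No match (suit is diamonds, pile = 3).
{row=5, suit=hearts, pile=8}: No match (suit is hearts, pile = 8).

No match, No match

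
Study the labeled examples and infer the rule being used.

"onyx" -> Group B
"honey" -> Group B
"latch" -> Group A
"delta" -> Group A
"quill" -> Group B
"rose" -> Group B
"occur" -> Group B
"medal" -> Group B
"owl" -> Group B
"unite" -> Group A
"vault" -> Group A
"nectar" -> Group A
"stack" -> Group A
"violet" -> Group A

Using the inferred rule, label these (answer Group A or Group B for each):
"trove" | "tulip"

Group A, Group A

The simplest hypothesis consistent with all the labels is: contains 't'.
"trove": has 't' — satisfies this, so Group A. "tulip": has 't' — satisfies this, so Group A.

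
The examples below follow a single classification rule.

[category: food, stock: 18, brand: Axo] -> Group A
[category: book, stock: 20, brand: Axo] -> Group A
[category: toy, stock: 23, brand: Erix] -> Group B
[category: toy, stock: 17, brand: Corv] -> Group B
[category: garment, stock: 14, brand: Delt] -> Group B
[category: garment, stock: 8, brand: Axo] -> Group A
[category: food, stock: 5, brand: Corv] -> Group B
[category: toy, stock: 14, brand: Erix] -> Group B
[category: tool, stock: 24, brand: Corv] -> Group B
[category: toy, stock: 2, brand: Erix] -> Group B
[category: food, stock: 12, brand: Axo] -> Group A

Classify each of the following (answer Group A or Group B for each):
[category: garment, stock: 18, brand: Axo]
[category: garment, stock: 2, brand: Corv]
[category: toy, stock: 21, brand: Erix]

The pattern is that an item is 'Group A' exactly when: brand is Axo.
[category: garment, stock: 18, brand: Axo]: brand is Axo — has this property, so Group A.
[category: garment, stock: 2, brand: Corv]: brand is Corv — lacks this property, so Group B.
[category: toy, stock: 21, brand: Erix]: brand is Erix — lacks this property, so Group B.

Group A, Group B, Group B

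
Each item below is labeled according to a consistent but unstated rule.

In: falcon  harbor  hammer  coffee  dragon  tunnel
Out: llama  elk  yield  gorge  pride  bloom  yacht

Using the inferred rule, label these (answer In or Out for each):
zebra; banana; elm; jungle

Out, In, Out, In

Every 'In' example satisfies: even length. None of the 'Out' examples do.
zebra → length 5 → Out. banana → length 6 → In. elm → length 3 → Out. jungle → length 6 → In.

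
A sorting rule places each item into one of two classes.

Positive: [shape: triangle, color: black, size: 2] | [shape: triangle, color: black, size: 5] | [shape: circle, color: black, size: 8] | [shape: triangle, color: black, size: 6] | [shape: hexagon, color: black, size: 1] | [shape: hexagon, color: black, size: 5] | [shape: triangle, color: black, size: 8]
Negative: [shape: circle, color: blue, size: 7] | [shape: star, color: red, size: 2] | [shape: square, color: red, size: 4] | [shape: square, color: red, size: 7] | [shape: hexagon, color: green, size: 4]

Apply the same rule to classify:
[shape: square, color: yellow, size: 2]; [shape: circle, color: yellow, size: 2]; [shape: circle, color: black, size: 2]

Looking at the examples, the only property every 'Positive' case has and every 'Negative' case lacks is: color is black.
[shape: square, color: yellow, size: 2]: color is yellow, lacks this property → Negative.
[shape: circle, color: yellow, size: 2]: color is yellow, lacks this property → Negative.
[shape: circle, color: black, size: 2]: color is black, checks out → Positive.

Negative, Negative, Positive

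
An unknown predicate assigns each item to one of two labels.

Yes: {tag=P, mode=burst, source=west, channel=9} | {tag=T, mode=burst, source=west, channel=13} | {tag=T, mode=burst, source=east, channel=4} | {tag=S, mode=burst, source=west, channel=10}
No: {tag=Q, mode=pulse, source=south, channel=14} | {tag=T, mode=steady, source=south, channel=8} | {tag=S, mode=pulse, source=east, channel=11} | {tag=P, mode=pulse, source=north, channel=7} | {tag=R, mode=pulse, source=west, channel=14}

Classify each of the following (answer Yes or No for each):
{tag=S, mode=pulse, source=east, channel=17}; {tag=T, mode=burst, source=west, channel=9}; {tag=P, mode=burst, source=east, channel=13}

The classifier is using: mode is burst.
{tag=S, mode=pulse, source=east, channel=17}: mode is pulse — fails the rule, so No.
{tag=T, mode=burst, source=west, channel=9}: mode is burst — meets the rule, so Yes.
{tag=P, mode=burst, source=east, channel=13}: mode is burst — meets the rule, so Yes.

No, Yes, Yes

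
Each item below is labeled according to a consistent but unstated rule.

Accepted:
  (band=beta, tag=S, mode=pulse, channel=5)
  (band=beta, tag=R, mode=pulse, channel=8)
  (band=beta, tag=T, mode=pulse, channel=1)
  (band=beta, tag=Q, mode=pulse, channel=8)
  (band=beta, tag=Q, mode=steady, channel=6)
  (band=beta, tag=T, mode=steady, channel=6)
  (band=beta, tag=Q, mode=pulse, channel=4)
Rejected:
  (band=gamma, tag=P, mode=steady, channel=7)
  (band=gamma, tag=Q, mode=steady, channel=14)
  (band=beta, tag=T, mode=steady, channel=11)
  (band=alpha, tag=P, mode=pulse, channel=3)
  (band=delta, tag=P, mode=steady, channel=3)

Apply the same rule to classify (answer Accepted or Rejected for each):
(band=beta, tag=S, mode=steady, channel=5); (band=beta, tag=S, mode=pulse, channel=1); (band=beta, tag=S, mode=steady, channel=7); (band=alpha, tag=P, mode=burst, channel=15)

The classifier is using: band is beta AND channel ≤ 8.
(band=beta, tag=S, mode=steady, channel=5): band is beta, channel = 5, fits → Accepted. (band=beta, tag=S, mode=pulse, channel=1): band is beta, channel = 1, fits → Accepted. (band=beta, tag=S, mode=steady, channel=7): band is beta, channel = 7, fits → Accepted. (band=alpha, tag=P, mode=burst, channel=15): band is alpha, channel = 15, does not pass → Rejected.

Accepted, Accepted, Accepted, Rejected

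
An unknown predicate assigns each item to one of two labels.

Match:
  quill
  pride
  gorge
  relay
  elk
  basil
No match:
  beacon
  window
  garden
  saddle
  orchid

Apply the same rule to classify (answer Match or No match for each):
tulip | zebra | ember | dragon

Match, Match, Match, No match

A rule that fits every label: odd length — true of each 'Match' example, false of each 'No match' one.
tulip: length 5, qualifies → Match.
zebra: length 5, qualifies → Match.
ember: length 5, qualifies → Match.
dragon: length 6, fails the rule → No match.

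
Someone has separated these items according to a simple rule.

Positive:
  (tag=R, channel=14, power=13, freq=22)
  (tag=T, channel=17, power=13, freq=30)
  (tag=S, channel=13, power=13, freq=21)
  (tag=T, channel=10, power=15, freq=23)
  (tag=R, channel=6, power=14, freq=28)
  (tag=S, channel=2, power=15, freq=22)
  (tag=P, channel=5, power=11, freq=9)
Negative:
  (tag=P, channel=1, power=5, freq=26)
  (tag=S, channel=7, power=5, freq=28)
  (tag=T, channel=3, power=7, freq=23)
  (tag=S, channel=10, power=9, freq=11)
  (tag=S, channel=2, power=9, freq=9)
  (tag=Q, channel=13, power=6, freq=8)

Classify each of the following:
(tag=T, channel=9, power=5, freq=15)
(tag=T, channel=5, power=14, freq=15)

Negative, Positive

The simplest hypothesis consistent with all the labels is: power ≥ 11.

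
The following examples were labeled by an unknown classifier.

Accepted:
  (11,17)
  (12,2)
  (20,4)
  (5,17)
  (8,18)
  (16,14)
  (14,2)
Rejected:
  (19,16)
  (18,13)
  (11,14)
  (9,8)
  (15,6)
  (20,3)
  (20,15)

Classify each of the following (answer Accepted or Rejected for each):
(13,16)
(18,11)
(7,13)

Rejected, Rejected, Accepted

The distinguishing property — sum is even — holds for all the 'Accepted' cases and none of the 'Rejected' cases.
(13,16) → 13+16 = 29 → Rejected. (18,11) → 18+11 = 29 → Rejected. (7,13) → 7+13 = 20 → Accepted.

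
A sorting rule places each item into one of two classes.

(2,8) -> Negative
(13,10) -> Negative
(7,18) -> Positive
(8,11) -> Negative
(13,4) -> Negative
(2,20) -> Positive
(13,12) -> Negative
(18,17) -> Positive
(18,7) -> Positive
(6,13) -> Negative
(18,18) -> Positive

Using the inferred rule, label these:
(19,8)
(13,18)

Positive, Positive

A rule that fits every label: max ≥ 17 — true of each 'Positive' example, false of each 'Negative' one.
(19,8): max 19 — fits, so Positive.
(13,18): max 18 — fits, so Positive.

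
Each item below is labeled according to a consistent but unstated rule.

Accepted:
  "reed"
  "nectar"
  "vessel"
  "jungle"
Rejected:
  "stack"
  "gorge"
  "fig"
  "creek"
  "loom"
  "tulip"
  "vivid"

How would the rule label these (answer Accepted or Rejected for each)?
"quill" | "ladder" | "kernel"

Rejected, Accepted, Accepted

Rule: even length AND contains 'e'. This holds for each 'Accepted' example and fails for each 'Rejected' one.
Rejected: "quill", since length 5, no 'e'.
Accepted: "ladder", since length 6, has 'e'.
Accepted: "kernel", since length 6, has 'e'.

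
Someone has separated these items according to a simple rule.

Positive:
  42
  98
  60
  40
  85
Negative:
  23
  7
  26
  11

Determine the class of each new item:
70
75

All 'Positive' examples share one property — at least 40 — and every 'Negative' example lacks it.

Positive, Positive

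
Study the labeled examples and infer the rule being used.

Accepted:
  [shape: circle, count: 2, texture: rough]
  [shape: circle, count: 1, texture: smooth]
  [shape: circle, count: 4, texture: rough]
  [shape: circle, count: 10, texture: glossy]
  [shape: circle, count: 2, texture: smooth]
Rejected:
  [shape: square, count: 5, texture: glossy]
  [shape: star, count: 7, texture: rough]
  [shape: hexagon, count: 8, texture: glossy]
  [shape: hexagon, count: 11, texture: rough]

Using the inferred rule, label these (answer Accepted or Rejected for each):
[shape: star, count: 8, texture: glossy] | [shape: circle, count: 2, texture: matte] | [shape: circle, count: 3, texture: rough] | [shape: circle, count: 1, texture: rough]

Rule: shape is circle. This holds for each 'Accepted' example and fails for each 'Rejected' one.

Rejected, Accepted, Accepted, Accepted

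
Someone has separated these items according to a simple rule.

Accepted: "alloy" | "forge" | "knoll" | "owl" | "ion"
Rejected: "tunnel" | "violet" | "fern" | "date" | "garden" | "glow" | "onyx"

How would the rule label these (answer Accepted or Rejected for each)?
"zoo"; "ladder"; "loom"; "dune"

Comparing the two groups points to one rule — odd length.
"zoo": length 3 — has this property, so Accepted.
"ladder": length 6 — doesn't match, so Rejected.
"loom": length 4 — doesn't match, so Rejected.
"dune": length 4 — doesn't match, so Rejected.

Accepted, Rejected, Rejected, Rejected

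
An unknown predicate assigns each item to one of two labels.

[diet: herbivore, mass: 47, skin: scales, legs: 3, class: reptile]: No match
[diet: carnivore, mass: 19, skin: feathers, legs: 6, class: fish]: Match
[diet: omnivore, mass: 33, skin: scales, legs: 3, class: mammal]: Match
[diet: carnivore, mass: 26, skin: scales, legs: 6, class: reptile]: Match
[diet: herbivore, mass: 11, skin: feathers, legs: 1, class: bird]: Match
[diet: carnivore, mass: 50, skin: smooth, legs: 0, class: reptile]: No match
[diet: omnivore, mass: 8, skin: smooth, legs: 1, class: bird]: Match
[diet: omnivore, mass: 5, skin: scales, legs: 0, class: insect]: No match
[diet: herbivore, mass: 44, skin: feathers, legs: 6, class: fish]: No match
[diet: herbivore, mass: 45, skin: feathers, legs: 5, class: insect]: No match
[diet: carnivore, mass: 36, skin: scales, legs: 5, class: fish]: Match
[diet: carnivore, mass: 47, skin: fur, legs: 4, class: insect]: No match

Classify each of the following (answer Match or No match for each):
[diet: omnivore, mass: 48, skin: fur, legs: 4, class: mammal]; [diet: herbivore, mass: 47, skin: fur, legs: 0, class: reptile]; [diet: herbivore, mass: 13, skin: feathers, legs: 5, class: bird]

'Match' ⟺ mass ≤ 36 AND legs ≥ 1.
No match: [diet: omnivore, mass: 48, skin: fur, legs: 4, class: mammal], since mass = 48, legs = 4.
No match: [diet: herbivore, mass: 47, skin: fur, legs: 0, class: reptile], since mass = 47, legs = 0.
Match: [diet: herbivore, mass: 13, skin: feathers, legs: 5, class: bird], since mass = 13, legs = 5.

No match, No match, Match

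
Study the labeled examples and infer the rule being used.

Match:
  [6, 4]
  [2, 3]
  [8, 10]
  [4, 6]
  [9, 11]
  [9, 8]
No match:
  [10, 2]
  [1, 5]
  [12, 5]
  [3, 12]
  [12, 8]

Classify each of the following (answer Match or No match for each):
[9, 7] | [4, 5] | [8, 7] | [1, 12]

Match, Match, Match, No match

'Match' ⟺ |first − second| ≤ 2.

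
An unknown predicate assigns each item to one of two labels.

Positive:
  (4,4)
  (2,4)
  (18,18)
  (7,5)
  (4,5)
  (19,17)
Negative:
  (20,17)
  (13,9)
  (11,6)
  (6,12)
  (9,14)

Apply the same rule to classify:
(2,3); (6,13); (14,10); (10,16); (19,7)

The distinguishing property — |first − second| ≤ 2 — holds for all the 'Positive' cases and none of the 'Negative' cases.
(2,3): |2−3| = 1 — meets the rule, so Positive.
(6,13): |6−13| = 7 — does not fit, so Negative.
(14,10): |14−10| = 4 — does not fit, so Negative.
(10,16): |10−16| = 6 — does not fit, so Negative.
(19,7): |19−7| = 12 — does not fit, so Negative.

Positive, Negative, Negative, Negative, Negative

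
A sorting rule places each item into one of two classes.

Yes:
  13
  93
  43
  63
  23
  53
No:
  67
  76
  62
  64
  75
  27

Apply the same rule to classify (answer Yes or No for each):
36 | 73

The rule appears to be: ends in digit 3.
36: last digit 6, doesn't qualify → No.
73: last digit 3, checks out → Yes.

No, Yes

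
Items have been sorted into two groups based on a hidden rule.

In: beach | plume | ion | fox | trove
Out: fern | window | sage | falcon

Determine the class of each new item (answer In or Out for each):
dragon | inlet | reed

The simplest hypothesis consistent with all the labels is: odd length.

Out, In, Out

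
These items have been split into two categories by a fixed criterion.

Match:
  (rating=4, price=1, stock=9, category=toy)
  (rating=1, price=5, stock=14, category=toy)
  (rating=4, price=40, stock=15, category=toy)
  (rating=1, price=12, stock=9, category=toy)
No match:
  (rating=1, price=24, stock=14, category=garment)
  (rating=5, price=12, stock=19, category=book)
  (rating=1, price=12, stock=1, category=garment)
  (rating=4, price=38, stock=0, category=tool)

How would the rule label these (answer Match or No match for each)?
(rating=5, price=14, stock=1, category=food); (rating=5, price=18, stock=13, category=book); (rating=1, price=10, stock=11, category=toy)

Rule: category is toy. This holds for each 'Match' example and fails for each 'No match' one.

No match, No match, Match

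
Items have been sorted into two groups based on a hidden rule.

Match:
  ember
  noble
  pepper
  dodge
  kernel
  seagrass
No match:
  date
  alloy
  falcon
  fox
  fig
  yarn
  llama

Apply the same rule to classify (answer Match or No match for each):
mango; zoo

No match, No match

'Match' ⟺ length ≥ 5 AND contains 'e'.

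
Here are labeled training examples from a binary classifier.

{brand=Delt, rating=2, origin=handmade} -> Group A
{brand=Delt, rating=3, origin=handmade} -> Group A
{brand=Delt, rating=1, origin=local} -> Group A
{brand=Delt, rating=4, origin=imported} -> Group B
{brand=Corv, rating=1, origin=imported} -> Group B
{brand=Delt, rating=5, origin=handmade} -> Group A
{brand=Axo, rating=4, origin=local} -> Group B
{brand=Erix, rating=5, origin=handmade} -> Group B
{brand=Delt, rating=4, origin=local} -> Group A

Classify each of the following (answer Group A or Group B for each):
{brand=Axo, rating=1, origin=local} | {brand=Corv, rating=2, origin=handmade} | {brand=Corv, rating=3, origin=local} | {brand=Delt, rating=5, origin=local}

The distinguishing property — origin is not imported AND brand is Delt — holds for all the 'Group A' cases and none of the 'Group B' cases.

Group B, Group B, Group B, Group A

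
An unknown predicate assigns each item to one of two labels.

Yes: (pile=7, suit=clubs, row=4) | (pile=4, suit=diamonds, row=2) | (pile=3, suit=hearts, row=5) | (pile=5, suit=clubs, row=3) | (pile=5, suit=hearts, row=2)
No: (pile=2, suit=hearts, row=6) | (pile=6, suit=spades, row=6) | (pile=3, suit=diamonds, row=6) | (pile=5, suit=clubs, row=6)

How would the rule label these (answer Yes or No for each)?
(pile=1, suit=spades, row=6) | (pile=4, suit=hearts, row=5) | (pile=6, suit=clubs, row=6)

No, Yes, No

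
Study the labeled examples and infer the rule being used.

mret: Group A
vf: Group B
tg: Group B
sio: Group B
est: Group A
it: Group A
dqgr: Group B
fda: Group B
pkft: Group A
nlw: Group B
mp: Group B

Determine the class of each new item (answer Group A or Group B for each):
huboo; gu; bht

One predicate separates the groups cleanly: ends with 't'.
huboo — ends with 'o', hence Group B. gu — ends with 'u', hence Group B. bht — ends with 't', hence Group A.

Group B, Group B, Group A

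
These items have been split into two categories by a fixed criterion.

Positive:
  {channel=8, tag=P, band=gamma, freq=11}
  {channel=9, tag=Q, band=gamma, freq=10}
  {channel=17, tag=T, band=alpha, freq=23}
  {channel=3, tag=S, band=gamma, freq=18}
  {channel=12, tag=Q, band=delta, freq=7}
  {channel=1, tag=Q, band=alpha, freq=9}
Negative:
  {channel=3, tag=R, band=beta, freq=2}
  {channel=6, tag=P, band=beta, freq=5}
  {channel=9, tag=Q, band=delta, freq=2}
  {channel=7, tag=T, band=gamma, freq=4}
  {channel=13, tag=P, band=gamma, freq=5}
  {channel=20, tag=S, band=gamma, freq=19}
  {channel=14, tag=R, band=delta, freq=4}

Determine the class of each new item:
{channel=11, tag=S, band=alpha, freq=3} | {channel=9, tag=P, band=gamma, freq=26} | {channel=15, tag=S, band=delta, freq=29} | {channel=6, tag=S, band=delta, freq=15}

The pattern is that an item is 'Positive' exactly when: freq ≥ 7 AND channel ≤ 17.
{channel=11, tag=S, band=alpha, freq=3}: Negative (freq = 3, channel = 11). {channel=9, tag=P, band=gamma, freq=26}: Positive (freq = 26, channel = 9). {channel=15, tag=S, band=delta, freq=29}: Positive (freq = 29, channel = 15). {channel=6, tag=S, band=delta, freq=15}: Positive (freq = 15, channel = 6).

Negative, Positive, Positive, Positive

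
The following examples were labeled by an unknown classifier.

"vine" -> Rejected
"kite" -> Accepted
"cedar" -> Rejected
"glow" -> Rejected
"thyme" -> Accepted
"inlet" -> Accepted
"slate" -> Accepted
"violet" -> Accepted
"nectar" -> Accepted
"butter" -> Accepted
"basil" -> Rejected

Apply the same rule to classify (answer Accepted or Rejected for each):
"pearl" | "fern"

Rule: contains 't'. This holds for each 'Accepted' example and fails for each 'Rejected' one.

Rejected, Rejected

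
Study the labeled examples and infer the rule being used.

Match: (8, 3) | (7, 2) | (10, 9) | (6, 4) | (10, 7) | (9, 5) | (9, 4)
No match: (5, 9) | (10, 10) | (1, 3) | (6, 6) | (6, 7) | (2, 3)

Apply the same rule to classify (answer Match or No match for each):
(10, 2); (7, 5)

A rule that fits every label: first > second — true of each 'Match' example, false of each 'No match' one.
Match: (10, 2), since 10 > 2.
Match: (7, 5), since 7 > 5.

Match, Match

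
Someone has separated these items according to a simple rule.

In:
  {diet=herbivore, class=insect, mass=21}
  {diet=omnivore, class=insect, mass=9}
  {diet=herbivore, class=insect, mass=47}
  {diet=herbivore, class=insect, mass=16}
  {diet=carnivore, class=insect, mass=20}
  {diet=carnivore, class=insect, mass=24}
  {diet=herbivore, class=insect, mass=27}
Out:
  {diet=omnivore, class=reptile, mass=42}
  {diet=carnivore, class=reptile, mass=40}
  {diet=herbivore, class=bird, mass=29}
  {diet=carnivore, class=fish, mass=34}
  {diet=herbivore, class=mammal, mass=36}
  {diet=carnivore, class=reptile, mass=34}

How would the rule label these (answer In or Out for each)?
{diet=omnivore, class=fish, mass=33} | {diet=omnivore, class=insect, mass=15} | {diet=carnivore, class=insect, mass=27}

The rule appears to be: class is insect.
{diet=omnivore, class=fish, mass=33}: class is fish — doesn't match, so Out. {diet=omnivore, class=insect, mass=15}: class is insect — matches, so In. {diet=carnivore, class=insect, mass=27}: class is insect — matches, so In.

Out, In, In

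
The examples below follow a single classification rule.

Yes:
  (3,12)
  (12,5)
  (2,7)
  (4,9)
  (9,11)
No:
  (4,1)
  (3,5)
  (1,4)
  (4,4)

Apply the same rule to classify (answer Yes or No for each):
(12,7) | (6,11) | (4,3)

The common property of the 'Yes' items is: sum ≥ 9. No 'No' item has it.

Yes, Yes, No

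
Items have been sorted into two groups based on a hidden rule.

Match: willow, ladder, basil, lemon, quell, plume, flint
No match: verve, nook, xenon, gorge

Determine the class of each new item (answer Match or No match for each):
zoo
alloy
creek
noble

No match, Match, No match, Match

A rule that fits every label: contains 'l' — true of each 'Match' example, false of each 'No match' one.
zoo → no 'l' → No match.
alloy → has 'l' → Match.
creek → no 'l' → No match.
noble → has 'l' → Match.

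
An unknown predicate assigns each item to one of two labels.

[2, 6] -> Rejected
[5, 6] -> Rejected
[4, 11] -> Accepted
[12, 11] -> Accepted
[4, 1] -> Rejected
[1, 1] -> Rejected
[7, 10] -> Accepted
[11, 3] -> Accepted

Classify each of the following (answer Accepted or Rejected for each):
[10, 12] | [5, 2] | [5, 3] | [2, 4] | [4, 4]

The distinguishing property — sum ≥ 14 — holds for all the 'Accepted' cases and none of the 'Rejected' cases.
Accepted: [10, 12], since 10+12 = 22. Rejected: [5, 2], since 5+2 = 7. Rejected: [5, 3], since 5+3 = 8. Rejected: [2, 4], since 2+4 = 6. Rejected: [4, 4], since 4+4 = 8.

Accepted, Rejected, Rejected, Rejected, Rejected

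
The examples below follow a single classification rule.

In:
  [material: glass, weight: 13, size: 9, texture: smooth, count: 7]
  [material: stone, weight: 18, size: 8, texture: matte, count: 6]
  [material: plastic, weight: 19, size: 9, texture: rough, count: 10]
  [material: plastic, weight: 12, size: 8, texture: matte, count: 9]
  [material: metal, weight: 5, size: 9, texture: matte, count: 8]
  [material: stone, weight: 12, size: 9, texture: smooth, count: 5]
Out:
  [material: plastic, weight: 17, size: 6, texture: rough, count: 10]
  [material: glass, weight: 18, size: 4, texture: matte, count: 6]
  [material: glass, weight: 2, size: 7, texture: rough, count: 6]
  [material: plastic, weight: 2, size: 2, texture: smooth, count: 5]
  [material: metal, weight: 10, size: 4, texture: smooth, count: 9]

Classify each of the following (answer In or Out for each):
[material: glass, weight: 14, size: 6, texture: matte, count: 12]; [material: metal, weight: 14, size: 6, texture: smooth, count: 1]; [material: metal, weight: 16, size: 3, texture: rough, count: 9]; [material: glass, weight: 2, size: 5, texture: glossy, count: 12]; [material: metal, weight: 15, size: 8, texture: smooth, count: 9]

One predicate separates the groups cleanly: size ≥ 8.
[material: glass, weight: 14, size: 6, texture: matte, count: 12]: size = 6, fails this test → Out.
[material: metal, weight: 14, size: 6, texture: smooth, count: 1]: size = 6, fails this test → Out.
[material: metal, weight: 16, size: 3, texture: rough, count: 9]: size = 3, fails this test → Out.
[material: glass, weight: 2, size: 5, texture: glossy, count: 12]: size = 5, fails this test → Out.
[material: metal, weight: 15, size: 8, texture: smooth, count: 9]: size = 8, matches → In.

Out, Out, Out, Out, In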